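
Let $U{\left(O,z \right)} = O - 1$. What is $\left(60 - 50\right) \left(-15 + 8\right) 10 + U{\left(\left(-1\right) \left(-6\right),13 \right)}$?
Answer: $-695$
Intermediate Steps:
$U{\left(O,z \right)} = -1 + O$
$\left(60 - 50\right) \left(-15 + 8\right) 10 + U{\left(\left(-1\right) \left(-6\right),13 \right)} = \left(60 - 50\right) \left(-15 + 8\right) 10 - -5 = 10 \left(-7\right) 10 + \left(-1 + 6\right) = \left(-70\right) 10 + 5 = -700 + 5 = -695$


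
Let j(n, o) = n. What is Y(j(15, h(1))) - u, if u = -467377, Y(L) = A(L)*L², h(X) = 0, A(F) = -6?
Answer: 466027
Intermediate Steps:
Y(L) = -6*L²
Y(j(15, h(1))) - u = -6*15² - 1*(-467377) = -6*225 + 467377 = -1350 + 467377 = 466027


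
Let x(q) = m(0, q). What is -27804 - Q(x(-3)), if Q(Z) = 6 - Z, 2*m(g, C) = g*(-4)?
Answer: -27810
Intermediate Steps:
m(g, C) = -2*g (m(g, C) = (g*(-4))/2 = (-4*g)/2 = -2*g)
x(q) = 0 (x(q) = -2*0 = 0)
-27804 - Q(x(-3)) = -27804 - (6 - 1*0) = -27804 - (6 + 0) = -27804 - 1*6 = -27804 - 6 = -27810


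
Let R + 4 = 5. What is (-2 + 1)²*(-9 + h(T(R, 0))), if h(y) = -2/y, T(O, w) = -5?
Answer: -43/5 ≈ -8.6000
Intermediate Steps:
R = 1 (R = -4 + 5 = 1)
(-2 + 1)²*(-9 + h(T(R, 0))) = (-2 + 1)²*(-9 - 2/(-5)) = (-1)²*(-9 - 2*(-⅕)) = 1*(-9 + ⅖) = 1*(-43/5) = -43/5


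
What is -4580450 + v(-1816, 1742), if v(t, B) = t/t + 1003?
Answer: -4579446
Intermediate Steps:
v(t, B) = 1004 (v(t, B) = 1 + 1003 = 1004)
-4580450 + v(-1816, 1742) = -4580450 + 1004 = -4579446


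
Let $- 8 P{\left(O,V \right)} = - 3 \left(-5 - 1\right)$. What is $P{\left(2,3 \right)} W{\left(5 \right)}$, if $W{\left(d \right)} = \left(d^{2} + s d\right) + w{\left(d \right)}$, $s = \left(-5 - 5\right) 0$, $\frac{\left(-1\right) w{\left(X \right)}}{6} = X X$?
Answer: $\frac{1125}{4} \approx 281.25$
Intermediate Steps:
$w{\left(X \right)} = - 6 X^{2}$ ($w{\left(X \right)} = - 6 X X = - 6 X^{2}$)
$s = 0$ ($s = \left(-10\right) 0 = 0$)
$P{\left(O,V \right)} = - \frac{9}{4}$ ($P{\left(O,V \right)} = - \frac{\left(-3\right) \left(-5 - 1\right)}{8} = - \frac{\left(-3\right) \left(-6\right)}{8} = \left(- \frac{1}{8}\right) 18 = - \frac{9}{4}$)
$W{\left(d \right)} = - 5 d^{2}$ ($W{\left(d \right)} = \left(d^{2} + 0 d\right) - 6 d^{2} = \left(d^{2} + 0\right) - 6 d^{2} = d^{2} - 6 d^{2} = - 5 d^{2}$)
$P{\left(2,3 \right)} W{\left(5 \right)} = - \frac{9 \left(- 5 \cdot 5^{2}\right)}{4} = - \frac{9 \left(\left(-5\right) 25\right)}{4} = \left(- \frac{9}{4}\right) \left(-125\right) = \frac{1125}{4}$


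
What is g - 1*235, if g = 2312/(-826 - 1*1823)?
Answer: -624827/2649 ≈ -235.87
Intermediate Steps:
g = -2312/2649 (g = 2312/(-826 - 1823) = 2312/(-2649) = 2312*(-1/2649) = -2312/2649 ≈ -0.87278)
g - 1*235 = -2312/2649 - 1*235 = -2312/2649 - 235 = -624827/2649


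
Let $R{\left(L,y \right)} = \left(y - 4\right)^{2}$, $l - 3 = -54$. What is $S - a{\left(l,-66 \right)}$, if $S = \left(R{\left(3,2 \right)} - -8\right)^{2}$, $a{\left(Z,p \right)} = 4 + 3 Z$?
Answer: $293$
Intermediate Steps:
$l = -51$ ($l = 3 - 54 = -51$)
$R{\left(L,y \right)} = \left(-4 + y\right)^{2}$
$S = 144$ ($S = \left(\left(-4 + 2\right)^{2} - -8\right)^{2} = \left(\left(-2\right)^{2} + 8\right)^{2} = \left(4 + 8\right)^{2} = 12^{2} = 144$)
$S - a{\left(l,-66 \right)} = 144 - \left(4 + 3 \left(-51\right)\right) = 144 - \left(4 - 153\right) = 144 - -149 = 144 + 149 = 293$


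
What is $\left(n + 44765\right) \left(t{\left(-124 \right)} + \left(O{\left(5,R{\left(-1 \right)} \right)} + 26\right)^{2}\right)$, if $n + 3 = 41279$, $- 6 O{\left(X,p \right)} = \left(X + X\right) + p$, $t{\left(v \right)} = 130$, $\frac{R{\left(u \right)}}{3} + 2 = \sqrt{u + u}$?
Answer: $\frac{1194507203}{18} - \frac{6539116 i \sqrt{2}}{3} \approx 6.6362 \cdot 10^{7} - 3.0826 \cdot 10^{6} i$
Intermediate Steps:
$R{\left(u \right)} = -6 + 3 \sqrt{2} \sqrt{u}$ ($R{\left(u \right)} = -6 + 3 \sqrt{u + u} = -6 + 3 \sqrt{2 u} = -6 + 3 \sqrt{2} \sqrt{u}$)
$O{\left(X,p \right)} = - \frac{X}{3} - \frac{p}{6}$ ($O{\left(X,p \right)} = - \frac{\left(X + X\right) + p}{6} = - \frac{2 X + p}{6} = - \frac{p + 2 X}{6} = - \frac{X}{3} - \frac{p}{6}$)
$n = 41276$ ($n = -3 + 41279 = 41276$)
$\left(n + 44765\right) \left(t{\left(-124 \right)} + \left(O{\left(5,R{\left(-1 \right)} \right)} + 26\right)^{2}\right) = \left(41276 + 44765\right) \left(130 + \left(\left(\left(- \frac{1}{3}\right) 5 - \frac{-6 + 3 \sqrt{2} \sqrt{-1}}{6}\right) + 26\right)^{2}\right) = 86041 \left(130 + \left(\left(- \frac{5}{3} - \frac{-6 + 3 \sqrt{2} i}{6}\right) + 26\right)^{2}\right) = 86041 \left(130 + \left(\left(- \frac{5}{3} - \frac{-6 + 3 i \sqrt{2}}{6}\right) + 26\right)^{2}\right) = 86041 \left(130 + \left(\left(- \frac{5}{3} + \left(1 - \frac{i \sqrt{2}}{2}\right)\right) + 26\right)^{2}\right) = 86041 \left(130 + \left(\left(- \frac{2}{3} - \frac{i \sqrt{2}}{2}\right) + 26\right)^{2}\right) = 86041 \left(130 + \left(\frac{76}{3} - \frac{i \sqrt{2}}{2}\right)^{2}\right) = 11185330 + 86041 \left(\frac{76}{3} - \frac{i \sqrt{2}}{2}\right)^{2}$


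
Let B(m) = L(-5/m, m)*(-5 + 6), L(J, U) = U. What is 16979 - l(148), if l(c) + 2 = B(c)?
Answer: 16833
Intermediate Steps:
B(m) = m (B(m) = m*(-5 + 6) = m*1 = m)
l(c) = -2 + c
16979 - l(148) = 16979 - (-2 + 148) = 16979 - 1*146 = 16979 - 146 = 16833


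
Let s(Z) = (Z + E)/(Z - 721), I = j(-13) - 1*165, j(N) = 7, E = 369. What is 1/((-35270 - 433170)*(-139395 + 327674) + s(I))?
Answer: -879/77525527574251 ≈ -1.1338e-11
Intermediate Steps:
I = -158 (I = 7 - 1*165 = 7 - 165 = -158)
s(Z) = (369 + Z)/(-721 + Z) (s(Z) = (Z + 369)/(Z - 721) = (369 + Z)/(-721 + Z))
1/((-35270 - 433170)*(-139395 + 327674) + s(I)) = 1/((-35270 - 433170)*(-139395 + 327674) + (369 - 158)/(-721 - 158)) = 1/(-468440*188279 + 211/(-879)) = 1/(-88197414760 - 1/879*211) = 1/(-88197414760 - 211/879) = 1/(-77525527574251/879) = -879/77525527574251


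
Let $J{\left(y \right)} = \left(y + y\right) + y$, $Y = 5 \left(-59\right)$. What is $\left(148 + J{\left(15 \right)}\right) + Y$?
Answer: $-102$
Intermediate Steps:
$Y = -295$
$J{\left(y \right)} = 3 y$ ($J{\left(y \right)} = 2 y + y = 3 y$)
$\left(148 + J{\left(15 \right)}\right) + Y = \left(148 + 3 \cdot 15\right) - 295 = \left(148 + 45\right) - 295 = 193 - 295 = -102$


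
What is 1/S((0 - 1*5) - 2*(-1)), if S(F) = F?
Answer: -1/3 ≈ -0.33333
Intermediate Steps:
1/S((0 - 1*5) - 2*(-1)) = 1/((0 - 1*5) - 2*(-1)) = 1/((0 - 5) + 2) = 1/(-5 + 2) = 1/(-3) = -1/3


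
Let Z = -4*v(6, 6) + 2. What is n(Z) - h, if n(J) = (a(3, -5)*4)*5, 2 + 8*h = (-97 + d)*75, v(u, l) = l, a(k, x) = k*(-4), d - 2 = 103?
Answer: -1259/4 ≈ -314.75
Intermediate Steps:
d = 105 (d = 2 + 103 = 105)
a(k, x) = -4*k
Z = -22 (Z = -4*6 + 2 = -24 + 2 = -22)
h = 299/4 (h = -¼ + ((-97 + 105)*75)/8 = -¼ + (8*75)/8 = -¼ + (⅛)*600 = -¼ + 75 = 299/4 ≈ 74.750)
n(J) = -240 (n(J) = (-4*3*4)*5 = -12*4*5 = -48*5 = -240)
n(Z) - h = -240 - 1*299/4 = -240 - 299/4 = -1259/4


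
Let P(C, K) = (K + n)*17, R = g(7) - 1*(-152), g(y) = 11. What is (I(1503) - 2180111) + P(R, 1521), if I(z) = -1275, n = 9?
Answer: -2155376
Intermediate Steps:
R = 163 (R = 11 - 1*(-152) = 11 + 152 = 163)
P(C, K) = 153 + 17*K (P(C, K) = (K + 9)*17 = (9 + K)*17 = 153 + 17*K)
(I(1503) - 2180111) + P(R, 1521) = (-1275 - 2180111) + (153 + 17*1521) = -2181386 + (153 + 25857) = -2181386 + 26010 = -2155376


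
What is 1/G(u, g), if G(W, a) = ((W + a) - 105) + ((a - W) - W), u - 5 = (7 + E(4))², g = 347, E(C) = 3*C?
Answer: 1/223 ≈ 0.0044843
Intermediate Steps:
u = 366 (u = 5 + (7 + 3*4)² = 5 + (7 + 12)² = 5 + 19² = 5 + 361 = 366)
G(W, a) = -105 - W + 2*a (G(W, a) = (-105 + W + a) + (a - 2*W) = -105 - W + 2*a)
1/G(u, g) = 1/(-105 - 1*366 + 2*347) = 1/(-105 - 366 + 694) = 1/223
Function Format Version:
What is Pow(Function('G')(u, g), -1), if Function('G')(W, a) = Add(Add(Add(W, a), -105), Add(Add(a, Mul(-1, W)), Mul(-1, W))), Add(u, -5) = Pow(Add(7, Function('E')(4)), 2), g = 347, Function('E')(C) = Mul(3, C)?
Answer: Rational(1, 223) ≈ 0.0044843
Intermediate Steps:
u = 366 (u = Add(5, Pow(Add(7, Mul(3, 4)), 2)) = Add(5, Pow(Add(7, 12), 2)) = Add(5, Pow(19, 2)) = Add(5, 361) = 366)
Function('G')(W, a) = Add(-105, Mul(-1, W), Mul(2, a)) (Function('G')(W, a) = Add(Add(-105, W, a), Add(a, Mul(-2, W))) = Add(-105, Mul(-1, W), Mul(2, a)))
Pow(Function('G')(u, g), -1) = Pow(Add(-105, Mul(-1, 366), Mul(2, 347)), -1) = Pow(Add(-105, -366, 694), -1) = Pow(223, -1) = Rational(1, 223)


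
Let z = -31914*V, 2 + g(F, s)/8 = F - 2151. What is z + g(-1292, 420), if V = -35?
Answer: 1089430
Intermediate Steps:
g(F, s) = -17224 + 8*F (g(F, s) = -16 + 8*(F - 2151) = -16 + 8*(-2151 + F) = -16 + (-17208 + 8*F) = -17224 + 8*F)
z = 1116990 (z = -31914*(-35) = 1116990)
z + g(-1292, 420) = 1116990 + (-17224 + 8*(-1292)) = 1116990 + (-17224 - 10336) = 1116990 - 27560 = 1089430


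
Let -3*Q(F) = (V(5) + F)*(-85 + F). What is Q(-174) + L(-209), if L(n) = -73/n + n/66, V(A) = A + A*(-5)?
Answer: -21006361/1254 ≈ -16751.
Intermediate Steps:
V(A) = -4*A (V(A) = A - 5*A = -4*A)
L(n) = -73/n + n/66 (L(n) = -73/n + n*(1/66) = -73/n + n/66)
Q(F) = -(-85 + F)*(-20 + F)/3 (Q(F) = -(-4*5 + F)*(-85 + F)/3 = -(-20 + F)*(-85 + F)/3 = -(-85 + F)*(-20 + F)/3)
Q(-174) + L(-209) = (-1700/3 + 35*(-174) - 1/3*(-174)**2) + (-73/(-209) + (1/66)*(-209)) = (-1700/3 - 6090 - 1/3*30276) + (-73*(-1/209) - 19/6) = (-1700/3 - 6090 - 10092) + (73/209 - 19/6) = -50246/3 - 3533/1254 = -21006361/1254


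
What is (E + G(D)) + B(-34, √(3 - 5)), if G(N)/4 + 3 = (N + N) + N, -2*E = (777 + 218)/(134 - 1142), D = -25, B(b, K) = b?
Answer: -696541/2016 ≈ -345.51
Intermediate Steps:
E = 995/2016 (E = -(777 + 218)/(2*(134 - 1142)) = -995/(2*(-1008)) = -995*(-1)/(2*1008) = -½*(-995/1008) = 995/2016 ≈ 0.49355)
G(N) = -12 + 12*N (G(N) = -12 + 4*((N + N) + N) = -12 + 4*(2*N + N) = -12 + 4*(3*N) = -12 + 12*N)
(E + G(D)) + B(-34, √(3 - 5)) = (995/2016 + (-12 + 12*(-25))) - 34 = (995/2016 + (-12 - 300)) - 34 = (995/2016 - 312) - 34 = -627997/2016 - 34 = -696541/2016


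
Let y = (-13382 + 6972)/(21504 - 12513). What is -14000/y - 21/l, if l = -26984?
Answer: 339658415061/17296744 ≈ 19637.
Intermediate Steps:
y = -6410/8991 ≈ -0.71294
-14000/y - 21/l = -14000/(-6410/8991) - 21/(-26984) = -14000*(-8991/6410) - 21*(-1/26984) = 12587400/641 + 21/26984 = 339658415061/17296744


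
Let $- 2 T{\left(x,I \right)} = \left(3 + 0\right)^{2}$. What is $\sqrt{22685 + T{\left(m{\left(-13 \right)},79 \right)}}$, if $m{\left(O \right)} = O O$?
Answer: $\frac{\sqrt{90722}}{2} \approx 150.6$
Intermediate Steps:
$m{\left(O \right)} = O^{2}$
$T{\left(x,I \right)} = - \frac{9}{2}$ ($T{\left(x,I \right)} = - \frac{\left(3 + 0\right)^{2}}{2} = - \frac{3^{2}}{2} = \left(- \frac{1}{2}\right) 9 = - \frac{9}{2}$)
$\sqrt{22685 + T{\left(m{\left(-13 \right)},79 \right)}} = \sqrt{22685 - \frac{9}{2}} = \sqrt{\frac{45361}{2}} = \frac{\sqrt{90722}}{2}$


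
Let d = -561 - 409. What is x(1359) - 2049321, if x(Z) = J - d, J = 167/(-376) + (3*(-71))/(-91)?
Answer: -70086312925/34216 ≈ -2.0483e+6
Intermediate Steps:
J = 64891/34216 (J = 167*(-1/376) - 213*(-1/91) = -167/376 + 213/91 = 64891/34216 ≈ 1.8965)
d = -970
x(Z) = 33254411/34216 (x(Z) = 64891/34216 - 1*(-970) = 64891/34216 + 970 = 33254411/34216)
x(1359) - 2049321 = 33254411/34216 - 2049321 = -70086312925/34216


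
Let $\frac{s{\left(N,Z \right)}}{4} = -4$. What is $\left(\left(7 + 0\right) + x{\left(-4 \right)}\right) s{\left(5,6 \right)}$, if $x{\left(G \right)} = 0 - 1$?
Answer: $-96$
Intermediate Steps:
$s{\left(N,Z \right)} = -16$ ($s{\left(N,Z \right)} = 4 \left(-4\right) = -16$)
$x{\left(G \right)} = -1$
$\left(\left(7 + 0\right) + x{\left(-4 \right)}\right) s{\left(5,6 \right)} = \left(\left(7 + 0\right) - 1\right) \left(-16\right) = \left(7 - 1\right) \left(-16\right) = 6 \left(-16\right) = -96$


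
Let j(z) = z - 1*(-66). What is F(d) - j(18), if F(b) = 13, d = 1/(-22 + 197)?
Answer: -71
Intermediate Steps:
d = 1/175 ≈ 0.0057143
j(z) = 66 + z (j(z) = z + 66 = 66 + z)
F(d) - j(18) = 13 - (66 + 18) = 13 - 1*84 = 13 - 84 = -71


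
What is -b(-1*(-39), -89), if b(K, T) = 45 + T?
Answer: 44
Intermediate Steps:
-b(-1*(-39), -89) = -(45 - 89) = -1*(-44) = 44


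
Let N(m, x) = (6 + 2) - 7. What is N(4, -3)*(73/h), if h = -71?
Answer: -73/71 ≈ -1.0282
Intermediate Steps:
N(m, x) = 1 (N(m, x) = 8 - 7 = 1)
N(4, -3)*(73/h) = 1*(73/(-71)) = 1*(73*(-1/71)) = 1*(-73/71) = -73/71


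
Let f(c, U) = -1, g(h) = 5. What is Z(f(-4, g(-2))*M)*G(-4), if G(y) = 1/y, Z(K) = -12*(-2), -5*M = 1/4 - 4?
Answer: -6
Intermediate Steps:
M = ¾ (M = -(1/4 - 4)/5 = -(1*(¼) - 4)/5 = -(¼ - 4)/5 = -⅕*(-15/4) = ¾ ≈ 0.75000)
Z(K) = 24
Z(f(-4, g(-2))*M)*G(-4) = 24/(-4) = 24*(-¼) = -6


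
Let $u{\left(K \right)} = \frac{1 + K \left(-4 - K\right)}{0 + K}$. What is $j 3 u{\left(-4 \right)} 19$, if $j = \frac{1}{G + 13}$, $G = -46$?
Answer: $\frac{19}{44} \approx 0.43182$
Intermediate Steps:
$j = - \frac{1}{33}$ ($j = \frac{1}{-46 + 13} = \frac{1}{-33} = - \frac{1}{33} \approx -0.030303$)
$u{\left(K \right)} = \frac{1 + K \left(-4 - K\right)}{K}$
$j 3 u{\left(-4 \right)} 19 = - \frac{3 \left(-4 + \frac{1}{-4} - -4\right)}{33} \cdot 19 = - \frac{3 \left(-4 - \frac{1}{4} + 4\right)}{33} \cdot 19 = - \frac{3 \left(- \frac{1}{4}\right)}{33} \cdot 19 = \left(- \frac{1}{33}\right) \left(- \frac{3}{4}\right) 19 = \frac{1}{44} \cdot 19 = \frac{19}{44}$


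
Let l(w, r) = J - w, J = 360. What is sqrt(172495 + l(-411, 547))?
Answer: sqrt(173266) ≈ 416.25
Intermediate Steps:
l(w, r) = 360 - w
sqrt(172495 + l(-411, 547)) = sqrt(172495 + (360 - 1*(-411))) = sqrt(172495 + (360 + 411)) = sqrt(172495 + 771) = sqrt(173266)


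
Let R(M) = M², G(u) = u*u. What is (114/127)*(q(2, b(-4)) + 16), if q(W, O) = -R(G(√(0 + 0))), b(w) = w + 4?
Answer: 1824/127 ≈ 14.362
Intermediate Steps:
G(u) = u²
b(w) = 4 + w
q(W, O) = 0 (q(W, O) = -((√(0 + 0))²)² = -((√0)²)² = -(0²)² = -1*0² = -1*0 = 0)
(114/127)*(q(2, b(-4)) + 16) = (114/127)*(0 + 16) = (114*(1/127))*16 = (114/127)*16 = 1824/127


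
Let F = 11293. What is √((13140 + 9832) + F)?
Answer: √34265 ≈ 185.11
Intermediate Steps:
√((13140 + 9832) + F) = √((13140 + 9832) + 11293) = √(22972 + 11293) = √34265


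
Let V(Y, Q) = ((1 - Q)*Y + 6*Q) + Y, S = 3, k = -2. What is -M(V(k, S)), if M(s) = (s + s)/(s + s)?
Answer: -1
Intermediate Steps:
V(Y, Q) = Y + 6*Q + Y*(1 - Q) (V(Y, Q) = (Y*(1 - Q) + 6*Q) + Y = (6*Q + Y*(1 - Q)) + Y = Y + 6*Q + Y*(1 - Q))
M(s) = 1 (M(s) = (2*s)/((2*s)) = (2*s)*(1/(2*s)) = 1)
-M(V(k, S)) = -1*1 = -1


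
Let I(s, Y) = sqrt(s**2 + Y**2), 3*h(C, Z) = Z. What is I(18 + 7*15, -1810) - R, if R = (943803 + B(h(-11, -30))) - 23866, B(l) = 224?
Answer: -920161 + sqrt(3291229) ≈ -9.1835e+5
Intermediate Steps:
h(C, Z) = Z/3
I(s, Y) = sqrt(Y**2 + s**2)
R = 920161 (R = (943803 + 224) - 23866 = 944027 - 23866 = 920161)
I(18 + 7*15, -1810) - R = sqrt((-1810)**2 + (18 + 7*15)**2) - 1*920161 = sqrt(3276100 + (18 + 105)**2) - 920161 = sqrt(3276100 + 123**2) - 920161 = sqrt(3276100 + 15129) - 920161 = sqrt(3291229) - 920161 = -920161 + sqrt(3291229)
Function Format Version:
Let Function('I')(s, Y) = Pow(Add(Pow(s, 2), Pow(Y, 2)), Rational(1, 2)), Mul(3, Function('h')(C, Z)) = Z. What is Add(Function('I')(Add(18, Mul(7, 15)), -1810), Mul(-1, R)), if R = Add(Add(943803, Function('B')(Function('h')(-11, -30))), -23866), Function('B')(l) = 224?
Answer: Add(-920161, Pow(3291229, Rational(1, 2))) ≈ -9.1835e+5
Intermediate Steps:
Function('h')(C, Z) = Mul(Rational(1, 3), Z)
Function('I')(s, Y) = Pow(Add(Pow(Y, 2), Pow(s, 2)), Rational(1, 2))
R = 920161 (R = Add(Add(943803, 224), -23866) = Add(944027, -23866) = 920161)
Add(Function('I')(Add(18, Mul(7, 15)), -1810), Mul(-1, R)) = Add(Pow(Add(Pow(-1810, 2), Pow(Add(18, Mul(7, 15)), 2)), Rational(1, 2)), Mul(-1, 920161)) = Add(Pow(Add(3276100, Pow(Add(18, 105), 2)), Rational(1, 2)), -920161) = Add(Pow(Add(3276100, Pow(123, 2)), Rational(1, 2)), -920161) = Add(Pow(Add(3276100, 15129), Rational(1, 2)), -920161) = Add(Pow(3291229, Rational(1, 2)), -920161) = Add(-920161, Pow(3291229, Rational(1, 2)))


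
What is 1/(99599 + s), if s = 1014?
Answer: 1/100613 ≈ 9.9391e-6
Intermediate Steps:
1/(99599 + s) = 1/(99599 + 1014) = 1/100613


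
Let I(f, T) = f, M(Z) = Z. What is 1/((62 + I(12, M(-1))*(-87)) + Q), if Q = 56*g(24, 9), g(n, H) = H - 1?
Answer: -1/534 ≈ -0.0018727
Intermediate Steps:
g(n, H) = -1 + H
Q = 448 (Q = 56*(-1 + 9) = 56*8 = 448)
1/((62 + I(12, M(-1))*(-87)) + Q) = 1/((62 + 12*(-87)) + 448) = 1/((62 - 1044) + 448) = 1/(-982 + 448) = 1/(-534) = -1/534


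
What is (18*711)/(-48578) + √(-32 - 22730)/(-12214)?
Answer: -6399/24289 - I*√22762/12214 ≈ -0.26345 - 0.012352*I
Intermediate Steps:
(18*711)/(-48578) + √(-32 - 22730)/(-12214) = 12798*(-1/48578) + √(-22762)*(-1/12214) = -6399/24289 + (I*√22762)*(-1/12214) = -6399/24289 - I*√22762/12214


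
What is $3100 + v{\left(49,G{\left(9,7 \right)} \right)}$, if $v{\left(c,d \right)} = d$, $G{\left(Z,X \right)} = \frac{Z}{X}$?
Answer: $\frac{21709}{7} \approx 3101.3$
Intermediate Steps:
$3100 + v{\left(49,G{\left(9,7 \right)} \right)} = 3100 + \frac{9}{7} = \frac{21709}{7}$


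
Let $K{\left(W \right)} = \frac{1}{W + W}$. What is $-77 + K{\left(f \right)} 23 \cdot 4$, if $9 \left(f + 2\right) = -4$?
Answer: $- \frac{1054}{11} \approx -95.818$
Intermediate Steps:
$f = - \frac{22}{9}$ ($f = -2 + \frac{1}{9} \left(-4\right) = -2 - \frac{4}{9} = - \frac{22}{9} \approx -2.4444$)
$K{\left(W \right)} = \frac{1}{2 W}$
$-77 + K{\left(f \right)} 23 \cdot 4 = -77 + \frac{1}{2 \left(- \frac{22}{9}\right)} 23 \cdot 4 = -77 + \frac{1}{2} \left(- \frac{9}{22}\right) 92 = -77 - \frac{207}{11} = - \frac{1054}{11}$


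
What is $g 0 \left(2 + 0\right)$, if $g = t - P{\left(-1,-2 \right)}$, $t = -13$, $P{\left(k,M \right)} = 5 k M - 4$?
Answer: $0$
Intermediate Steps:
$P{\left(k,M \right)} = -4 + 5 M k$ ($P{\left(k,M \right)} = 5 M k - 4 = -4 + 5 M k$)
$g = -19$ ($g = -13 - \left(-4 + 5 \left(-2\right) \left(-1\right)\right) = -13 - \left(-4 + 10\right) = -13 - 6 = -19$)
$g 0 \left(2 + 0\right) = - 19 \cdot 0 \left(2 + 0\right) = - 19 \cdot 0 \cdot 2 = \left(-19\right) 0 = 0$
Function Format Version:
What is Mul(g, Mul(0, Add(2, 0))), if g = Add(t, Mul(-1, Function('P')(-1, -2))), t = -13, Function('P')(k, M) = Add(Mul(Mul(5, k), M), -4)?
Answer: 0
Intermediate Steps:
Function('P')(k, M) = Add(-4, Mul(5, M, k)) (Function('P')(k, M) = Add(Mul(5, M, k), -4) = Add(-4, Mul(5, M, k)))
g = -19 (g = Add(-13, Mul(-1, Add(-4, Mul(5, -2, -1)))) = Add(-13, Mul(-1, Add(-4, 10))) = Add(-13, Mul(-1, 6)) = Add(-13, -6) = -19)
Mul(g, Mul(0, Add(2, 0))) = Mul(-19, Mul(0, Add(2, 0))) = Mul(-19, Mul(0, 2)) = Mul(-19, 0) = 0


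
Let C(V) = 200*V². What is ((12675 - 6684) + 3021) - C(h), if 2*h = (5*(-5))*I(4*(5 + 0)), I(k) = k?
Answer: -12490988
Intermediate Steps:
h = -250 (h = ((5*(-5))*(4*(5 + 0)))/2 = (-100*5)/2 = (-25*20)/2 = (½)*(-500) = -250)
((12675 - 6684) + 3021) - C(h) = ((12675 - 6684) + 3021) - 200*(-250)² = (5991 + 3021) - 200*62500 = 9012 - 1*12500000 = 9012 - 12500000 = -12490988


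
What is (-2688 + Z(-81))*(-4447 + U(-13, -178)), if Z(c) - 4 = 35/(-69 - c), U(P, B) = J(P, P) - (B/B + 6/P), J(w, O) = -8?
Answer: 931762253/78 ≈ 1.1946e+7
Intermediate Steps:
U(P, B) = -9 - 6/P (U(P, B) = -8 - (B/B + 6/P) = -8 - (1 + 6/P) = -8 + (-1 - 6/P) = -9 - 6/P)
Z(c) = 4 + 35/(-69 - c)
(-2688 + Z(-81))*(-4447 + U(-13, -178)) = (-2688 + (241 + 4*(-81))/(69 - 81))*(-4447 + (-9 - 6/(-13))) = (-2688 + (241 - 324)/(-12))*(-4447 + (-9 - 6*(-1/13))) = (-2688 - 1/12*(-83))*(-4447 + (-9 + 6/13)) = (-2688 + 83/12)*(-4447 - 111/13) = -32173/12*(-57922/13) = 931762253/78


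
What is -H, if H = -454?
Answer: 454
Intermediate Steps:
-H = -1*(-454) = 454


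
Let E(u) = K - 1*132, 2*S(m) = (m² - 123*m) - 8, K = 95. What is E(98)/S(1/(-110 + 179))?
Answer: 176157/23287 ≈ 7.5646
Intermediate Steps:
S(m) = -4 + m²/2 - 123*m/2 (S(m) = ((m² - 123*m) - 8)/2 = (-8 + m² - 123*m)/2 = -4 + m²/2 - 123*m/2)
E(u) = -37 (E(u) = 95 - 1*132 = 95 - 132 = -37)
E(98)/S(1/(-110 + 179)) = -37/(-4 + (1/(-110 + 179))²/2 - 123/(2*(-110 + 179))) = -37/(-4 + (1/69)²/2 - 123/2/69) = -37/(-4 + (1/69)²/2 - 123/2*1/69) = -37/(-4 + (½)*(1/4761) - 41/46) = -37/(-4 + 1/9522 - 41/46) = -37/(-23287/4761) = -37*(-4761/23287) = 176157/23287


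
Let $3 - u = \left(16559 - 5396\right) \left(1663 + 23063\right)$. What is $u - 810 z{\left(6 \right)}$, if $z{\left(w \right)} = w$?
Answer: $-276021195$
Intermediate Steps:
$u = -276016335$ ($u = 3 - \left(16559 - 5396\right) \left(1663 + 23063\right) = 3 - 11163 \cdot 24726 = 3 - 276016338 = -276016335$)
$u - 810 z{\left(6 \right)} = -276016335 - 810 \cdot 6 = -276016335 - 4860 = -276021195$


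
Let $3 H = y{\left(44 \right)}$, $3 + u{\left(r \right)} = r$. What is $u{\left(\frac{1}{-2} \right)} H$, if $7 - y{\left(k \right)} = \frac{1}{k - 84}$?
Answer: $- \frac{1967}{240} \approx -8.1958$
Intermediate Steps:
$y{\left(k \right)} = 7 - \frac{1}{-84 + k}$ ($y{\left(k \right)} = 7 - \frac{1}{k - 84} = 7 - \frac{1}{-84 + k}$)
$u{\left(r \right)} = -3 + r$
$H = \frac{281}{120}$ ($H = \frac{\frac{1}{-84 + 44} \left(-589 + 7 \cdot 44\right)}{3} = \frac{\frac{1}{-40} \left(-589 + 308\right)}{3} = \frac{\left(- \frac{1}{40}\right) \left(-281\right)}{3} = \frac{1}{3} \cdot \frac{281}{40} = \frac{281}{120} \approx 2.3417$)
$u{\left(\frac{1}{-2} \right)} H = \left(-3 + \frac{1}{-2}\right) \frac{281}{120} = \left(-3 - \frac{1}{2}\right) \frac{281}{120} = \left(- \frac{7}{2}\right) \frac{281}{120} = - \frac{1967}{240}$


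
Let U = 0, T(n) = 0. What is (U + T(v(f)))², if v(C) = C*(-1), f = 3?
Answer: 0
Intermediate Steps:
v(C) = -C
(U + T(v(f)))² = (0 + 0)² = 0² = 0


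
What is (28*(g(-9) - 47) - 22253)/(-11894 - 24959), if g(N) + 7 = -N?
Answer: 23513/36853 ≈ 0.63802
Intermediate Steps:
g(N) = -7 - N
(28*(g(-9) - 47) - 22253)/(-11894 - 24959) = (28*((-7 - 1*(-9)) - 47) - 22253)/(-11894 - 24959) = (28*((-7 + 9) - 47) - 22253)/(-36853) = (28*(2 - 47) - 22253)*(-1/36853) = (28*(-45) - 22253)*(-1/36853) = (-1260 - 22253)*(-1/36853) = -23513*(-1/36853) = 23513/36853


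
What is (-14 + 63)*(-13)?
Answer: -637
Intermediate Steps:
(-14 + 63)*(-13) = 49*(-13) = -637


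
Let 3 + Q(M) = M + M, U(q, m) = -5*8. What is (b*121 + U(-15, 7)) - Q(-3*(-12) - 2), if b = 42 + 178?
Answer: 26515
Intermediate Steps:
b = 220
U(q, m) = -40
Q(M) = -3 + 2*M (Q(M) = -3 + (M + M) = -3 + 2*M)
(b*121 + U(-15, 7)) - Q(-3*(-12) - 2) = (220*121 - 40) - (-3 + 2*(-3*(-12) - 2)) = (26620 - 40) - (-3 + 2*(36 - 2)) = 26580 - (-3 + 2*34) = 26580 - (-3 + 68) = 26580 - 1*65 = 26580 - 65 = 26515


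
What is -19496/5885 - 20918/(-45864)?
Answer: -385531057/134954820 ≈ -2.8567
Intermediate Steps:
-19496/5885 - 20918/(-45864) = -19496*1/5885 - 20918*(-1/45864) = -19496/5885 + 10459/22932 = -385531057/134954820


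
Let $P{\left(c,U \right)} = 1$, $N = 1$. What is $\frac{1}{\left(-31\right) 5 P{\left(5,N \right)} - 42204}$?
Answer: $- \frac{1}{42359} \approx -2.3608 \cdot 10^{-5}$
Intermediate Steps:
$\frac{1}{\left(-31\right) 5 P{\left(5,N \right)} - 42204} = \frac{1}{\left(-31\right) 5 \cdot 1 - 42204} = \frac{1}{\left(-155\right) 1 - 42204} = \frac{1}{-155 - 42204} = \frac{1}{-42359} = - \frac{1}{42359}$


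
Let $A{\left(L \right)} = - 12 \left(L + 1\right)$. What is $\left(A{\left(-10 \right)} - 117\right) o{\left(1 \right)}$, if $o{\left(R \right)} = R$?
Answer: $-9$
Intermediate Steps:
$A{\left(L \right)} = -12 - 12 L$ ($A{\left(L \right)} = - 12 \left(1 + L\right) = -12 - 12 L$)
$\left(A{\left(-10 \right)} - 117\right) o{\left(1 \right)} = \left(\left(-12 - -120\right) - 117\right) 1 = \left(\left(-12 + 120\right) - 117\right) 1 = \left(108 - 117\right) 1 = \left(-9\right) 1 = -9$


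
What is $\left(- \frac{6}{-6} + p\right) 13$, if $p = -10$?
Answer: $-117$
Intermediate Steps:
$\left(- \frac{6}{-6} + p\right) 13 = \left(- \frac{6}{-6} - 10\right) 13 = \left(\left(-6\right) \left(- \frac{1}{6}\right) - 10\right) 13 = \left(1 - 10\right) 13 = \left(-9\right) 13 = -117$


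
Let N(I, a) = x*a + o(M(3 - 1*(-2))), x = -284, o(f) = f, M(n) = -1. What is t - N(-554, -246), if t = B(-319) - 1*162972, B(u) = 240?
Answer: -232595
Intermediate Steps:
N(I, a) = -1 - 284*a (N(I, a) = -284*a - 1 = -1 - 284*a)
t = -162732 (t = 240 - 1*162972 = 240 - 162972 = -162732)
t - N(-554, -246) = -162732 - (-1 - 284*(-246)) = -162732 - (-1 + 69864) = -162732 - 1*69863 = -162732 - 69863 = -232595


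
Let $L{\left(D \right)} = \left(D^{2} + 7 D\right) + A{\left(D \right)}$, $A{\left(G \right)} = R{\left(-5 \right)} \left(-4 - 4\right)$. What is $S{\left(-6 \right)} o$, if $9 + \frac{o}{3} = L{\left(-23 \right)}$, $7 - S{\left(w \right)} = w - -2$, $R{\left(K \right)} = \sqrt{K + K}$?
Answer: $11847 - 264 i \sqrt{10} \approx 11847.0 - 834.84 i$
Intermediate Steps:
$R{\left(K \right)} = \sqrt{2} \sqrt{K}$ ($R{\left(K \right)} = \sqrt{2 K} = \sqrt{2} \sqrt{K}$)
$A{\left(G \right)} = - 8 i \sqrt{10}$ ($A{\left(G \right)} = \sqrt{2} \sqrt{-5} \left(-4 - 4\right) = \sqrt{2} i \sqrt{5} \left(-8\right) = i \sqrt{10} \left(-8\right) = - 8 i \sqrt{10}$)
$S{\left(w \right)} = 5 - w$ ($S{\left(w \right)} = 7 - \left(w - -2\right) = 7 - \left(w + 2\right) = 7 - \left(2 + w\right) = 5 - w$)
$L{\left(D \right)} = D^{2} + 7 D - 8 i \sqrt{10}$ ($L{\left(D \right)} = \left(D^{2} + 7 D\right) - 8 i \sqrt{10} = D^{2} + 7 D - 8 i \sqrt{10}$)
$o = 1077 - 24 i \sqrt{10}$ ($o = -27 + 3 \left(\left(-23\right)^{2} + 7 \left(-23\right) - 8 i \sqrt{10}\right) = -27 + 3 \left(529 - 161 - 8 i \sqrt{10}\right) = -27 + 3 \left(368 - 8 i \sqrt{10}\right) = -27 + \left(1104 - 24 i \sqrt{10}\right) = 1077 - 24 i \sqrt{10} \approx 1077.0 - 75.895 i$)
$S{\left(-6 \right)} o = \left(5 - -6\right) \left(1077 - 24 i \sqrt{10}\right) = \left(5 + 6\right) \left(1077 - 24 i \sqrt{10}\right) = 11 \left(1077 - 24 i \sqrt{10}\right) = 11847 - 264 i \sqrt{10}$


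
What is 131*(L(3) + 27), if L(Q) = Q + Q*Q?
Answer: 5109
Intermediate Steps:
L(Q) = Q + Q²
131*(L(3) + 27) = 131*(3*(1 + 3) + 27) = 131*(3*4 + 27) = 131*(12 + 27) = 131*39 = 5109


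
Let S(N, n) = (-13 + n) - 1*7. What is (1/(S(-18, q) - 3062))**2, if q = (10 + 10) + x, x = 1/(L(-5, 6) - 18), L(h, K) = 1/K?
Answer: 11449/107347969600 ≈ 1.0665e-7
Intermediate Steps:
x = -6/107 (x = 1/(1/6 - 18) = 1/(-107/6) = -6/107 ≈ -0.056075)
q = 2134/107 (q = (10 + 10) - 6/107 = 20 - 6/107 = 2134/107 ≈ 19.944)
S(N, n) = -20 + n (S(N, n) = (-13 + n) - 7 = -20 + n)
(1/(S(-18, q) - 3062))**2 = (1/((-20 + 2134/107) - 3062))**2 = (1/(-6/107 - 3062))**2 = (1/(-327640/107))**2 = (-107/327640)**2 = 11449/107347969600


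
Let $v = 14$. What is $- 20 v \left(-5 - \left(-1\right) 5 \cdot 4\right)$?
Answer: $-4200$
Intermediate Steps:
$- 20 v \left(-5 - \left(-1\right) 5 \cdot 4\right) = \left(-20\right) 14 \left(-5 - \left(-1\right) 5 \cdot 4\right) = - 280 \left(-5 - \left(-5\right) 4\right) = - 280 \left(-5 - -20\right) = - 280 \left(-5 + 20\right) = \left(-280\right) 15 = -4200$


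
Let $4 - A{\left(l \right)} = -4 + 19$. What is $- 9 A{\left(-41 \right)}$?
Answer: $99$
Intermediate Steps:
$A{\left(l \right)} = -11$ ($A{\left(l \right)} = 4 - \left(-4 + 19\right) = 4 - 15 = -11$)
$- 9 A{\left(-41 \right)} = \left(-9\right) \left(-11\right) = 99$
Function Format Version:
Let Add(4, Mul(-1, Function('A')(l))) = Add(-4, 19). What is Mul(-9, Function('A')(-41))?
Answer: 99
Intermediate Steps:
Function('A')(l) = -11 (Function('A')(l) = Add(4, Mul(-1, Add(-4, 19))) = Add(4, Mul(-1, 15)) = Add(4, -15) = -11)
Mul(-9, Function('A')(-41)) = Mul(-9, -11) = 99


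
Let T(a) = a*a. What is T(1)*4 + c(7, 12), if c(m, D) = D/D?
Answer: 5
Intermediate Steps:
T(a) = a²
c(m, D) = 1
T(1)*4 + c(7, 12) = 1²*4 + 1 = 1*4 + 1 = 4 + 1 = 5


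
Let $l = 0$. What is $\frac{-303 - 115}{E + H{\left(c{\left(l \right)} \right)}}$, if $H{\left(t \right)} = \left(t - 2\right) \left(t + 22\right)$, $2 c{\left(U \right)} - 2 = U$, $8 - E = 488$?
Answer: $\frac{418}{503} \approx 0.83101$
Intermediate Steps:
$E = -480$ ($E = 8 - 488 = -480$)
$c{\left(U \right)} = 1 + \frac{U}{2}$
$H{\left(t \right)} = \left(-2 + t\right) \left(22 + t\right)$
$\frac{-303 - 115}{E + H{\left(c{\left(l \right)} \right)}} = \frac{-303 - 115}{-480 + \left(-44 + \left(1 + \frac{1}{2} \cdot 0\right)^{2} + 20 \left(1 + \frac{1}{2} \cdot 0\right)\right)} = - \frac{418}{-480 + \left(-44 + \left(1 + 0\right)^{2} + 20 \left(1 + 0\right)\right)} = - \frac{418}{-480 + \left(-44 + 1^{2} + 20 \cdot 1\right)} = - \frac{418}{-480 + \left(-44 + 1 + 20\right)} = - \frac{418}{-480 - 23} = - \frac{418}{-503} = \left(-418\right) \left(- \frac{1}{503}\right) = \frac{418}{503}$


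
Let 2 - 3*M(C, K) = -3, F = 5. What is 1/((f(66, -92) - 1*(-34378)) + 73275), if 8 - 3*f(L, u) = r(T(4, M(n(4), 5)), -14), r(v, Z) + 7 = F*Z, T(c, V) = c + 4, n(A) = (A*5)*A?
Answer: 3/323044 ≈ 9.2867e-6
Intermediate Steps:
n(A) = 5*A**2 (n(A) = (5*A)*A = 5*A**2)
M(C, K) = 5/3 (M(C, K) = 2/3 - 1/3*(-3) = 2/3 + 1 = 5/3)
T(c, V) = 4 + c
r(v, Z) = -7 + 5*Z
f(L, u) = 85/3 (f(L, u) = 8/3 - (-7 + 5*(-14))/3 = 8/3 - (-7 - 70)/3 = 8/3 - 1/3*(-77) = 8/3 + 77/3 = 85/3)
1/((f(66, -92) - 1*(-34378)) + 73275) = 1/((85/3 - 1*(-34378)) + 73275) = 1/((85/3 + 34378) + 73275) = 1/(103219/3 + 73275) = 1/(323044/3) = 3/323044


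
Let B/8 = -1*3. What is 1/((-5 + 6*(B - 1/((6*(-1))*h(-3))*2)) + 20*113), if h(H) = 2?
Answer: 1/2112 ≈ 0.00047348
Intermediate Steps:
B = -24 (B = 8*(-1*3) = 8*(-3) = -24)
1/((-5 + 6*(B - 1/((6*(-1))*h(-3))*2)) + 20*113) = 1/((-5 + 6*(-24 - 1/((6*(-1))*2)*2)) + 20*113) = 1/((-5 + 6*(-24 - 1/((-6*2))*2)) + 2260) = 1/((-5 + 6*(-24 - 1/(-12)*2)) + 2260) = 1/((-5 + 6*(-24 - 1*(-1/12)*2)) + 2260) = 1/((-5 + 6*(-24 + (1/12)*2)) + 2260) = 1/((-5 + 6*(-24 + ⅙)) + 2260) = 1/((-5 + 6*(-143/6)) + 2260) = 1/((-5 - 143) + 2260) = 1/(-148 + 2260) = 1/2112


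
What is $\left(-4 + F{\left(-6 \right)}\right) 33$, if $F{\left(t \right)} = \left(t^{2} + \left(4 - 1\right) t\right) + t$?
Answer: $264$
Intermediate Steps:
$F{\left(t \right)} = t^{2} + 4 t$ ($F{\left(t \right)} = \left(t^{2} + \left(4 - 1\right) t\right) + t = \left(t^{2} + 3 t\right) + t = t^{2} + 4 t$)
$\left(-4 + F{\left(-6 \right)}\right) 33 = \left(-4 - 6 \left(4 - 6\right)\right) 33 = \left(-4 - -12\right) 33 = \left(-4 + 12\right) 33 = 8 \cdot 33 = 264$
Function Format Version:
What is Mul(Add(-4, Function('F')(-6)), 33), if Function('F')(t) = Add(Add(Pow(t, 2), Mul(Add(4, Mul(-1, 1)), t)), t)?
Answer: 264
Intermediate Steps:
Function('F')(t) = Add(Pow(t, 2), Mul(4, t)) (Function('F')(t) = Add(Add(Pow(t, 2), Mul(Add(4, -1), t)), t) = Add(Add(Pow(t, 2), Mul(3, t)), t) = Add(Pow(t, 2), Mul(4, t)))
Mul(Add(-4, Function('F')(-6)), 33) = Mul(Add(-4, Mul(-6, Add(4, -6))), 33) = Mul(Add(-4, Mul(-6, -2)), 33) = Mul(Add(-4, 12), 33) = Mul(8, 33) = 264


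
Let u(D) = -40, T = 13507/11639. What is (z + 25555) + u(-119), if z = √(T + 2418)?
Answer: 25515 + √327714772151/11639 ≈ 25564.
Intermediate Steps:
T = 13507/11639 (T = 13507*(1/11639) = 13507/11639 ≈ 1.1605)
z = √327714772151/11639 (z = √(13507/11639 + 2418) = √(28156609/11639) = √327714772151/11639 ≈ 49.185)
(z + 25555) + u(-119) = (√327714772151/11639 + 25555) - 40 = (25555 + √327714772151/11639) - 40 = 25515 + √327714772151/11639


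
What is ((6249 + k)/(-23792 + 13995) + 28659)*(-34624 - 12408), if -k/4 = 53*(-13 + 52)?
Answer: -13205374149744/9797 ≈ -1.3479e+9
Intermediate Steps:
k = -8268 (k = -212*(-13 + 52) = -212*39 = -4*2067 = -8268)
((6249 + k)/(-23792 + 13995) + 28659)*(-34624 - 12408) = ((6249 - 8268)/(-23792 + 13995) + 28659)*(-34624 - 12408) = (-2019/(-9797) + 28659)*(-47032) = (-2019*(-1/9797) + 28659)*(-47032) = (2019/9797 + 28659)*(-47032) = (280774242/9797)*(-47032) = -13205374149744/9797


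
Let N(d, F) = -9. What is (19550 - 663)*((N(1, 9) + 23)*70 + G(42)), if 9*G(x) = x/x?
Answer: 166602227/9 ≈ 1.8511e+7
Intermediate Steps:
G(x) = 1/9 (G(x) = (x/x)/9 = (1/9)*1 = 1/9)
(19550 - 663)*((N(1, 9) + 23)*70 + G(42)) = (19550 - 663)*((-9 + 23)*70 + 1/9) = 18887*(14*70 + 1/9) = 18887*(980 + 1/9) = 18887*(8821/9) = 166602227/9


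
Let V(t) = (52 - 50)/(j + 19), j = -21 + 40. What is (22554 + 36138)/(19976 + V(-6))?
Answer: 371716/126515 ≈ 2.9381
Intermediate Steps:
j = 19
V(t) = 1/19 (V(t) = (52 - 50)/(19 + 19) = 2/38 = 2*(1/38) = 1/19)
(22554 + 36138)/(19976 + V(-6)) = (22554 + 36138)/(19976 + 1/19) = 58692/(379545/19) = 58692*(19/379545) = 371716/126515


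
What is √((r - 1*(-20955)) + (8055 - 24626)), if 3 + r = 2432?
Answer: 3*√757 ≈ 82.541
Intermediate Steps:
r = 2429 (r = -3 + 2432 = 2429)
√((r - 1*(-20955)) + (8055 - 24626)) = √((2429 - 1*(-20955)) + (8055 - 24626)) = √((2429 + 20955) - 16571) = √(23384 - 16571) = √6813 = 3*√757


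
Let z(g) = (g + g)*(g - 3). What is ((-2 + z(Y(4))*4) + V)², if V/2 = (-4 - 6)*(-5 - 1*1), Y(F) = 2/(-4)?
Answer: 17424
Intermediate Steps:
Y(F) = -½ (Y(F) = 2*(-¼) = -½)
z(g) = 2*g*(-3 + g) (z(g) = (2*g)*(-3 + g) = 2*g*(-3 + g))
V = 120 (V = 2*((-4 - 6)*(-5 - 1*1)) = 2*(-10*(-5 - 1)) = 2*(-10*(-6)) = 2*60 = 120)
((-2 + z(Y(4))*4) + V)² = ((-2 + (2*(-½)*(-3 - ½))*4) + 120)² = ((-2 + (2*(-½)*(-7/2))*4) + 120)² = ((-2 + (7/2)*4) + 120)² = ((-2 + 14) + 120)² = (12 + 120)² = 132² = 17424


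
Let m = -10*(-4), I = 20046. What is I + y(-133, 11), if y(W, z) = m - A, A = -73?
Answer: 20159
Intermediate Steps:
m = 40
y(W, z) = 113 (y(W, z) = 40 - 1*(-73) = 40 + 73 = 113)
I + y(-133, 11) = 20046 + 113 = 20159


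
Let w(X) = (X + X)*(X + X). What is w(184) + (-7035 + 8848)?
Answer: 137237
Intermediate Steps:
w(X) = 4*X² (w(X) = (2*X)*(2*X) = 4*X²)
w(184) + (-7035 + 8848) = 4*184² + (-7035 + 8848) = 4*33856 + 1813 = 135424 + 1813 = 137237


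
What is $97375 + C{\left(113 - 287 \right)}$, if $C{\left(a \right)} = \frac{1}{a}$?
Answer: $\frac{16943249}{174} \approx 97375.0$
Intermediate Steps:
$97375 + C{\left(113 - 287 \right)} = 97375 + \frac{1}{113 - 287} = 97375 + \frac{1}{-174} = 97375 - \frac{1}{174} = \frac{16943249}{174}$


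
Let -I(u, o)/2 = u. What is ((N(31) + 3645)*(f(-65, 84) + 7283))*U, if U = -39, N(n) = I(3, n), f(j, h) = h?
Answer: -1045532007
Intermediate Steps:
I(u, o) = -2*u
N(n) = -6 (N(n) = -2*3 = -6)
((N(31) + 3645)*(f(-65, 84) + 7283))*U = ((-6 + 3645)*(84 + 7283))*(-39) = (3639*7367)*(-39) = 26808513*(-39) = -1045532007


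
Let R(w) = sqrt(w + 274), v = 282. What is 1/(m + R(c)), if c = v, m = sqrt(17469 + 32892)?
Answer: 1/(sqrt(50361) + 2*sqrt(139)) ≈ 0.0040324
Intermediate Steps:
m = sqrt(50361) ≈ 224.41
c = 282
R(w) = sqrt(274 + w)
1/(m + R(c)) = 1/(sqrt(50361) + sqrt(274 + 282)) = 1/(sqrt(50361) + sqrt(556)) = 1/(sqrt(50361) + 2*sqrt(139))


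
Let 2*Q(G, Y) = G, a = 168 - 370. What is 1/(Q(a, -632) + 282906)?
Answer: 1/282805 ≈ 3.5360e-6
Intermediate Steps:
a = -202
Q(G, Y) = G/2
1/(Q(a, -632) + 282906) = 1/((½)*(-202) + 282906) = 1/(-101 + 282906) = 1/282805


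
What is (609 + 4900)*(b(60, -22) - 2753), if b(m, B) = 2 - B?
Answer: -15034061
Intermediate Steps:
(609 + 4900)*(b(60, -22) - 2753) = (609 + 4900)*((2 - 1*(-22)) - 2753) = 5509*((2 + 22) - 2753) = 5509*(24 - 2753) = 5509*(-2729) = -15034061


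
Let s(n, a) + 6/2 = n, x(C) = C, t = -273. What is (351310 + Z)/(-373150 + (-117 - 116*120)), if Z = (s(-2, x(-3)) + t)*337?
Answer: -257624/387187 ≈ -0.66537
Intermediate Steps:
s(n, a) = -3 + n
Z = -93686 (Z = ((-3 - 2) - 273)*337 = (-5 - 273)*337 = -278*337 = -93686)
(351310 + Z)/(-373150 + (-117 - 116*120)) = (351310 - 93686)/(-373150 + (-117 - 116*120)) = 257624/(-373150 + (-117 - 13920)) = 257624/(-373150 - 14037) = 257624/(-387187) = 257624*(-1/387187) = -257624/387187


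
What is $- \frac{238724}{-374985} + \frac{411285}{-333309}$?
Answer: $- \frac{24885616003}{41661958455} \approx -0.59732$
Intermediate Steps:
$- \frac{238724}{-374985} + \frac{411285}{-333309} = \left(-238724\right) \left(- \frac{1}{374985}\right) + 411285 \left(- \frac{1}{333309}\right) = \frac{238724}{374985} - \frac{137095}{111103} = - \frac{24885616003}{41661958455}$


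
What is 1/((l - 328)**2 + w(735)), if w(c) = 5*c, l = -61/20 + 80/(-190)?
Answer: 144400/16396339681 ≈ 8.8068e-6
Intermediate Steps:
l = -1319/380 (l = -61*1/20 + 80*(-1/190) = -61/20 - 8/19 = -1319/380 ≈ -3.4711)
1/((l - 328)**2 + w(735)) = 1/((-1319/380 - 328)**2 + 5*735) = 1/((-125959/380)**2 + 3675) = 1/(15865669681/144400 + 3675) = 1/(16396339681/144400) = 144400/16396339681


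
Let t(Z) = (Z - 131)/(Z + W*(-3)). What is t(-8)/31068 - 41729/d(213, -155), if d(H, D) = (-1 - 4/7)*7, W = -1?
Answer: 6482184389/1708740 ≈ 3793.5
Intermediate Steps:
d(H, D) = -11 (d(H, D) = (-1 - 4*⅐)*7 = (-1 - 4/7)*7 = -11/7*7 = -11)
t(Z) = (-131 + Z)/(3 + Z) (t(Z) = (Z - 131)/(Z - 1*(-3)) = (-131 + Z)/(Z + 3) = (-131 + Z)/(3 + Z))
t(-8)/31068 - 41729/d(213, -155) = ((-131 - 8)/(3 - 8))/31068 - 41729/(-11) = (-139/(-5))*(1/31068) - 41729*(-1/11) = -⅕*(-139)*(1/31068) + 41729/11 = (139/5)*(1/31068) + 41729/11 = 139/155340 + 41729/11 = 6482184389/1708740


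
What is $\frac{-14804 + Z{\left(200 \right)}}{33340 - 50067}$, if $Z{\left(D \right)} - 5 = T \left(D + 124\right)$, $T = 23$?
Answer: $\frac{7347}{16727} \approx 0.43923$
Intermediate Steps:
$Z{\left(D \right)} = 2857 + 23 D$ ($Z{\left(D \right)} = 5 + 23 \left(D + 124\right) = 5 + 23 \left(124 + D\right) = 5 + \left(2852 + 23 D\right) = 2857 + 23 D$)
$\frac{-14804 + Z{\left(200 \right)}}{33340 - 50067} = \frac{-14804 + \left(2857 + 23 \cdot 200\right)}{33340 - 50067} = \frac{-14804 + \left(2857 + 4600\right)}{-16727} = \left(-14804 + 7457\right) \left(- \frac{1}{16727}\right) = \left(-7347\right) \left(- \frac{1}{16727}\right) = \frac{7347}{16727}$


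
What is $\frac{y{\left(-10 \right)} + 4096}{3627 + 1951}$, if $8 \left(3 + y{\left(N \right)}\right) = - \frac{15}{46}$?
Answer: $\frac{1506209}{2052704} \approx 0.73377$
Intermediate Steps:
$y{\left(N \right)} = - \frac{1119}{368}$ ($y{\left(N \right)} = -3 + \frac{\left(-15\right) \frac{1}{46}}{8} = -3 + \frac{1}{8} \left(- \frac{15}{46}\right) = -3 - \frac{15}{368} = - \frac{1119}{368}$)
$\frac{y{\left(-10 \right)} + 4096}{3627 + 1951} = \frac{- \frac{1119}{368} + 4096}{3627 + 1951} = \frac{1506209}{368 \cdot 5578} = \frac{1506209}{368} \cdot \frac{1}{5578} = \frac{1506209}{2052704}$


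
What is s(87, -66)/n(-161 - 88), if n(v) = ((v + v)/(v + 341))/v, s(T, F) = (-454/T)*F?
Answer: 459448/29 ≈ 15843.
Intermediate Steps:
s(T, F) = -454*F/T
n(v) = 2/(341 + v) (n(v) = ((2*v)/(341 + v))/v = (2*v/(341 + v))/v = 2/(341 + v))
s(87, -66)/n(-161 - 88) = (-454*(-66)/87)/((2/(341 + (-161 - 88)))) = (-454*(-66)*1/87)/((2/(341 - 249))) = 9988/(29*((2/92))) = 9988/(29*((2*(1/92)))) = 9988/(29*(1/46)) = (9988/29)*46 = 459448/29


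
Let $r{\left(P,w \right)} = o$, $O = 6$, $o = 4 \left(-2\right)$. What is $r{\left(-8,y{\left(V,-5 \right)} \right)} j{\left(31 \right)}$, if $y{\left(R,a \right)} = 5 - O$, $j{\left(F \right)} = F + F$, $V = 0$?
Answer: $-496$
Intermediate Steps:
$o = -8$
$j{\left(F \right)} = 2 F$
$y{\left(R,a \right)} = -1$ ($y{\left(R,a \right)} = 5 - 6 = -1$)
$r{\left(P,w \right)} = -8$
$r{\left(-8,y{\left(V,-5 \right)} \right)} j{\left(31 \right)} = - 8 \cdot 2 \cdot 31 = \left(-8\right) 62 = -496$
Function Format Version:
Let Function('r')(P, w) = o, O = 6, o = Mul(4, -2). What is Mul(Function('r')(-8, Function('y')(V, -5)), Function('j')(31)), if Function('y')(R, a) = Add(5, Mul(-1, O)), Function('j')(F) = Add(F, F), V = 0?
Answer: -496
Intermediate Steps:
o = -8
Function('j')(F) = Mul(2, F)
Function('y')(R, a) = -1 (Function('y')(R, a) = Add(5, Mul(-1, 6)) = Add(5, -6) = -1)
Function('r')(P, w) = -8
Mul(Function('r')(-8, Function('y')(V, -5)), Function('j')(31)) = Mul(-8, Mul(2, 31)) = Mul(-8, 62) = -496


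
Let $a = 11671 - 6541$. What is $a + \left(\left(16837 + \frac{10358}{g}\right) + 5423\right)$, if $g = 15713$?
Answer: $\frac{430389428}{15713} \approx 27391.0$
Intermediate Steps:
$a = 5130$
$a + \left(\left(16837 + \frac{10358}{g}\right) + 5423\right) = 5130 + \left(\left(16837 + \frac{10358}{15713}\right) + 5423\right) = 5130 + \left(\frac{264570139}{15713} + 5423\right) = 5130 + \frac{349781738}{15713} = \frac{430389428}{15713}$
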